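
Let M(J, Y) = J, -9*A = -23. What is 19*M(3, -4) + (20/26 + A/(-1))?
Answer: 6460/117 ≈ 55.214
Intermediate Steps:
A = 23/9 (A = -⅑*(-23) = 23/9 ≈ 2.5556)
19*M(3, -4) + (20/26 + A/(-1)) = 19*3 + (20/26 + (23/9)/(-1)) = 57 + (20*(1/26) + (23/9)*(-1)) = 57 + (10/13 - 23/9) = 57 - 209/117 = 6460/117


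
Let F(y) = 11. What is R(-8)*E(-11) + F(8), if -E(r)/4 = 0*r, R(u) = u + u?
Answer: 11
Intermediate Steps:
R(u) = 2*u
E(r) = 0 (E(r) = -0*r = -4*0 = 0)
R(-8)*E(-11) + F(8) = (2*(-8))*0 + 11 = -16*0 + 11 = 0 + 11 = 11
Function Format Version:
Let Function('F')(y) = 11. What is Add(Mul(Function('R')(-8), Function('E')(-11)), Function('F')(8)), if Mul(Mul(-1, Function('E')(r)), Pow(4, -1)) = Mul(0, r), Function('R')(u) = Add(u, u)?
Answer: 11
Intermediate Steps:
Function('R')(u) = Mul(2, u)
Function('E')(r) = 0 (Function('E')(r) = Mul(-4, Mul(0, r)) = Mul(-4, 0) = 0)
Add(Mul(Function('R')(-8), Function('E')(-11)), Function('F')(8)) = Add(Mul(Mul(2, -8), 0), 11) = Add(Mul(-16, 0), 11) = Add(0, 11) = 11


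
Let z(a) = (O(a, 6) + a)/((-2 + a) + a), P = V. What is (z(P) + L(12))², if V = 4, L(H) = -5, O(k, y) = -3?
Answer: 841/36 ≈ 23.361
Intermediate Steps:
P = 4
z(a) = (-3 + a)/(-2 + 2*a) (z(a) = (-3 + a)/((-2 + a) + a) = (-3 + a)/(-2 + 2*a))
(z(P) + L(12))² = ((-3 + 4)/(2*(-1 + 4)) - 5)² = ((½)*1/3 - 5)² = ((½)*(⅓)*1 - 5)² = (⅙ - 5)² = (-29/6)² = 841/36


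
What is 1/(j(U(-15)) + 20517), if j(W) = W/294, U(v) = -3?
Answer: 98/2010665 ≈ 4.8740e-5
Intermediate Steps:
j(W) = W/294 (j(W) = W*(1/294) = W/294)
1/(j(U(-15)) + 20517) = 1/((1/294)*(-3) + 20517) = 1/(-1/98 + 20517) = 1/(2010665/98) = 98/2010665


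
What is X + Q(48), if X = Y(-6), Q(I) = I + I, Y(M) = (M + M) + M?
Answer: 78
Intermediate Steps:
Y(M) = 3*M (Y(M) = 2*M + M = 3*M)
Q(I) = 2*I
X = -18 (X = 3*(-6) = -18)
X + Q(48) = -18 + 2*48 = -18 + 96 = 78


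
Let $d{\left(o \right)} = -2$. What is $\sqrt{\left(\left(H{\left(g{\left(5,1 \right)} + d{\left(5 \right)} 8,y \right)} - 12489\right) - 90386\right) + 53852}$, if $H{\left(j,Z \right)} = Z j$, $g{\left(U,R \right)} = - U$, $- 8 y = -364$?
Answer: $\frac{i \sqrt{199914}}{2} \approx 223.56 i$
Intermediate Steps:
$y = \frac{91}{2}$ ($y = \left(- \frac{1}{8}\right) \left(-364\right) = \frac{91}{2} \approx 45.5$)
$\sqrt{\left(\left(H{\left(g{\left(5,1 \right)} + d{\left(5 \right)} 8,y \right)} - 12489\right) - 90386\right) + 53852} = \sqrt{\left(\left(\frac{91 \left(\left(-1\right) 5 - 16\right)}{2} - 12489\right) - 90386\right) + 53852} = \sqrt{\left(\left(\frac{91 \left(-5 - 16\right)}{2} - 12489\right) - 90386\right) + 53852} = \sqrt{\left(\left(\frac{91}{2} \left(-21\right) - 12489\right) - 90386\right) + 53852} = \sqrt{\left(\left(- \frac{1911}{2} - 12489\right) - 90386\right) + 53852} = \sqrt{\left(- \frac{26889}{2} - 90386\right) + 53852} = \sqrt{- \frac{207661}{2} + 53852} = \sqrt{- \frac{99957}{2}} = \frac{i \sqrt{199914}}{2}$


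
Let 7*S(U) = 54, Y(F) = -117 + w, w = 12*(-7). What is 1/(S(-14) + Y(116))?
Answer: -7/1353 ≈ -0.0051737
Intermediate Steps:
w = -84
Y(F) = -201 (Y(F) = -117 - 84 = -201)
S(U) = 54/7 (S(U) = (⅐)*54 = 54/7)
1/(S(-14) + Y(116)) = 1/(54/7 - 201) = 1/(-1353/7) = -7/1353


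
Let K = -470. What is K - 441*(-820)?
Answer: 361150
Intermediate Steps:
K - 441*(-820) = -470 - 441*(-820) = -470 + 361620 = 361150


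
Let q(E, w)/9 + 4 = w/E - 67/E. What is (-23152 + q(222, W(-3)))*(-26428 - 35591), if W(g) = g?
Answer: 53216085159/37 ≈ 1.4383e+9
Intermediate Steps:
q(E, w) = -36 - 603/E + 9*w/E (q(E, w) = -36 + 9*(w/E - 67/E) = -36 + 9*(-67/E + w/E) = -36 + (-603/E + 9*w/E) = -36 - 603/E + 9*w/E)
(-23152 + q(222, W(-3)))*(-26428 - 35591) = (-23152 + 9*(-67 - 3 - 4*222)/222)*(-26428 - 35591) = (-23152 + 9*(1/222)*(-67 - 3 - 888))*(-62019) = (-23152 + 9*(1/222)*(-958))*(-62019) = (-23152 - 1437/37)*(-62019) = -858061/37*(-62019) = 53216085159/37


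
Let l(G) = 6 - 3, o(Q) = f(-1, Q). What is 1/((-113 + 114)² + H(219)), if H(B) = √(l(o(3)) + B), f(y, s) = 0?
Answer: -1/221 + √222/221 ≈ 0.062894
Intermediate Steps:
o(Q) = 0
l(G) = 3
H(B) = √(3 + B)
1/((-113 + 114)² + H(219)) = 1/((-113 + 114)² + √(3 + 219)) = 1/(1² + √222) = 1/(1 + √222)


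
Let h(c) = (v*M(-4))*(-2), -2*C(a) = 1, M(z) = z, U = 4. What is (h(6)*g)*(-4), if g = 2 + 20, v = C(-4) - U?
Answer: 3168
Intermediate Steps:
C(a) = -½ (C(a) = -½*1 = -½)
v = -9/2 (v = -½ - 1*4 = -½ - 4 = -9/2 ≈ -4.5000)
h(c) = -36 (h(c) = -9/2*(-4)*(-2) = 18*(-2) = -36)
g = 22
(h(6)*g)*(-4) = -36*22*(-4) = -792*(-4) = 3168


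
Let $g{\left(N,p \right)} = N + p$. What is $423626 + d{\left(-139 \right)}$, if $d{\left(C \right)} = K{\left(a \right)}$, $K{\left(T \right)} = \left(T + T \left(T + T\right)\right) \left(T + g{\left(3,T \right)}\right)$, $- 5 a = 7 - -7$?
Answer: $\frac{52949064}{125} \approx 4.2359 \cdot 10^{5}$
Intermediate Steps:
$a = - \frac{14}{5}$ ($a = - \frac{7 - -7}{5} = - \frac{7 + 7}{5} = \left(- \frac{1}{5}\right) 14 = - \frac{14}{5} \approx -2.8$)
$K{\left(T \right)} = \left(3 + 2 T\right) \left(T + 2 T^{2}\right)$ ($K{\left(T \right)} = \left(T + T \left(T + T\right)\right) \left(T + \left(3 + T\right)\right) = \left(T + T 2 T\right) \left(3 + 2 T\right) = \left(T + 2 T^{2}\right) \left(3 + 2 T\right) = \left(3 + 2 T\right) \left(T + 2 T^{2}\right)$)
$d{\left(C \right)} = - \frac{4186}{125}$ ($d{\left(C \right)} = - \frac{14 \left(3 + 4 \left(- \frac{14}{5}\right)^{2} + 8 \left(- \frac{14}{5}\right)\right)}{5} = - \frac{14 \left(3 + 4 \cdot \frac{196}{25} - \frac{112}{5}\right)}{5} = - \frac{14 \left(3 + \frac{784}{25} - \frac{112}{5}\right)}{5} = \left(- \frac{14}{5}\right) \frac{299}{25} = - \frac{4186}{125}$)
$423626 + d{\left(-139 \right)} = 423626 - \frac{4186}{125} = \frac{52949064}{125}$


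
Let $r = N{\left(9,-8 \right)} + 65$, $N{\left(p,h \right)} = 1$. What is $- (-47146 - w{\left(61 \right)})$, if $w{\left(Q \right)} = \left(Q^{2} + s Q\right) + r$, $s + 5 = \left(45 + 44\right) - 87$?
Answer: $50750$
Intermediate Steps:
$r = 66$ ($r = 1 + 65 = 66$)
$s = -3$ ($s = -5 + \left(\left(45 + 44\right) - 87\right) = -5 + \left(89 - 87\right) = -5 + 2 = -3$)
$w{\left(Q \right)} = 66 + Q^{2} - 3 Q$ ($w{\left(Q \right)} = \left(Q^{2} - 3 Q\right) + 66 = 66 + Q^{2} - 3 Q$)
$- (-47146 - w{\left(61 \right)}) = - (-47146 - \left(66 + 61^{2} - 183\right)) = - (-47146 - \left(66 + 3721 - 183\right)) = - (-47146 - 3604) = \left(-1\right) \left(-50750\right) = 50750$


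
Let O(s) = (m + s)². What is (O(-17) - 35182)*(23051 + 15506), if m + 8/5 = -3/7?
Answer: -1644625469458/1225 ≈ -1.3426e+9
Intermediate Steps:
m = -71/35 (m = -8/5 - 3/7 = -71/35 ≈ -2.0286)
O(s) = (-71/35 + s)²
(O(-17) - 35182)*(23051 + 15506) = ((-71 + 35*(-17))²/1225 - 35182)*(23051 + 15506) = ((-71 - 595)²/1225 - 35182)*38557 = ((1/1225)*(-666)² - 35182)*38557 = ((1/1225)*443556 - 35182)*38557 = (443556/1225 - 35182)*38557 = -42654394/1225*38557 = -1644625469458/1225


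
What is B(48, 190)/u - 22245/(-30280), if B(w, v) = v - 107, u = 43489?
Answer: 193985209/263369384 ≈ 0.73655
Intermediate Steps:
B(w, v) = -107 + v
B(48, 190)/u - 22245/(-30280) = (-107 + 190)/43489 - 22245/(-30280) = 83*(1/43489) - 22245*(-1/30280) = 83/43489 + 4449/6056 = 193985209/263369384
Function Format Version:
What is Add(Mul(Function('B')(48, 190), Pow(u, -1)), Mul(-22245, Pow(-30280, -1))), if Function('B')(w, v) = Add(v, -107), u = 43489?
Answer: Rational(193985209, 263369384) ≈ 0.73655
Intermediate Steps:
Function('B')(w, v) = Add(-107, v)
Add(Mul(Function('B')(48, 190), Pow(u, -1)), Mul(-22245, Pow(-30280, -1))) = Add(Mul(Add(-107, 190), Pow(43489, -1)), Mul(-22245, Pow(-30280, -1))) = Add(Mul(83, Rational(1, 43489)), Mul(-22245, Rational(-1, 30280))) = Add(Rational(83, 43489), Rational(4449, 6056)) = Rational(193985209, 263369384)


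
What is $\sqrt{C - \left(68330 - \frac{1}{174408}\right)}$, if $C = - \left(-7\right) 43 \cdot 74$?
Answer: $\frac{i \sqrt{2072393990526}}{6708} \approx 214.61 i$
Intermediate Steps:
$C = 22274$ ($C = - \left(-301\right) 74 = \left(-1\right) \left(-22274\right) = 22274$)
$\sqrt{C - \left(68330 - \frac{1}{174408}\right)} = \sqrt{22274 - \left(68330 - \frac{1}{174408}\right)} = \sqrt{22274 + \left(-68330 + \frac{1}{174408}\right)} = \sqrt{22274 - \frac{11917298639}{174408}} = \sqrt{- \frac{8032534847}{174408}} = \frac{i \sqrt{2072393990526}}{6708}$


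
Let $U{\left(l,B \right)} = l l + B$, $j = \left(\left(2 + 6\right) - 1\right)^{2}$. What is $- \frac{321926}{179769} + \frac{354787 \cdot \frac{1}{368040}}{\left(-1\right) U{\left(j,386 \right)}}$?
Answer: $- \frac{110090708143561}{61464667784040} \approx -1.7911$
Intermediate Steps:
$j = 49$ ($j = \left(8 - 1\right)^{2} = 7^{2} = 49$)
$U{\left(l,B \right)} = B + l^{2}$ ($U{\left(l,B \right)} = l^{2} + B = B + l^{2}$)
$- \frac{321926}{179769} + \frac{354787 \cdot \frac{1}{368040}}{\left(-1\right) U{\left(j,386 \right)}} = - \frac{321926}{179769} + \frac{354787 \cdot \frac{1}{368040}}{\left(-1\right) \left(386 + 49^{2}\right)} = \left(-321926\right) \frac{1}{179769} + \frac{354787 \cdot \frac{1}{368040}}{\left(-1\right) \left(386 + 2401\right)} = - \frac{321926}{179769} + \frac{354787}{368040 \left(\left(-1\right) 2787\right)} = - \frac{321926}{179769} + \frac{354787}{368040 \left(-2787\right)} = - \frac{321926}{179769} + \frac{354787}{368040} \left(- \frac{1}{2787}\right) = - \frac{321926}{179769} - \frac{354787}{1025727480} = - \frac{110090708143561}{61464667784040}$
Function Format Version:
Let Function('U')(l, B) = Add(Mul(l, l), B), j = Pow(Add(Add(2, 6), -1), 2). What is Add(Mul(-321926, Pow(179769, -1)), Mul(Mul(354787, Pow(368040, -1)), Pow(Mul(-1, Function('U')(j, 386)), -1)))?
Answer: Rational(-110090708143561, 61464667784040) ≈ -1.7911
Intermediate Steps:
j = 49 (j = Pow(Add(8, -1), 2) = Pow(7, 2) = 49)
Function('U')(l, B) = Add(B, Pow(l, 2)) (Function('U')(l, B) = Add(Pow(l, 2), B) = Add(B, Pow(l, 2)))
Add(Mul(-321926, Pow(179769, -1)), Mul(Mul(354787, Pow(368040, -1)), Pow(Mul(-1, Function('U')(j, 386)), -1))) = Add(Mul(-321926, Pow(179769, -1)), Mul(Mul(354787, Pow(368040, -1)), Pow(Mul(-1, Add(386, Pow(49, 2))), -1))) = Add(Mul(-321926, Rational(1, 179769)), Mul(Mul(354787, Rational(1, 368040)), Pow(Mul(-1, Add(386, 2401)), -1))) = Add(Rational(-321926, 179769), Mul(Rational(354787, 368040), Pow(Mul(-1, 2787), -1))) = Add(Rational(-321926, 179769), Mul(Rational(354787, 368040), Pow(-2787, -1))) = Add(Rational(-321926, 179769), Mul(Rational(354787, 368040), Rational(-1, 2787))) = Add(Rational(-321926, 179769), Rational(-354787, 1025727480)) = Rational(-110090708143561, 61464667784040)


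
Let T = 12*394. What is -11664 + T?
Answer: -6936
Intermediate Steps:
T = 4728
-11664 + T = -11664 + 4728 = -6936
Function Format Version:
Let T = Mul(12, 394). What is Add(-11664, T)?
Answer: -6936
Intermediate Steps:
T = 4728
Add(-11664, T) = Add(-11664, 4728) = -6936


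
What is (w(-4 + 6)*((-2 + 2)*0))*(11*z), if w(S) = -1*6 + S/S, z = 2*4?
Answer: 0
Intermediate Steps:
z = 8
w(S) = -5 (w(S) = -6 + 1 = -5)
(w(-4 + 6)*((-2 + 2)*0))*(11*z) = (-5*(-2 + 2)*0)*(11*8) = -0*0*88 = -5*0*88 = 0*88 = 0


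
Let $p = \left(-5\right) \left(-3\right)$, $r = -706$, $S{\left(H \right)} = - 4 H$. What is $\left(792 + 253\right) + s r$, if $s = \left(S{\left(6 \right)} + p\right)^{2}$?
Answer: $-56141$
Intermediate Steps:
$p = 15$
$s = 81$ ($s = \left(\left(-4\right) 6 + 15\right)^{2} = \left(-24 + 15\right)^{2} = \left(-9\right)^{2} = 81$)
$\left(792 + 253\right) + s r = \left(792 + 253\right) + 81 \left(-706\right) = 1045 - 57186 = -56141$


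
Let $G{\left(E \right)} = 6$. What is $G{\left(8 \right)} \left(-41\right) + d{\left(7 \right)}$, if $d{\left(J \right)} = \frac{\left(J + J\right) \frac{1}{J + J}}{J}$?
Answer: $- \frac{1721}{7} \approx -245.86$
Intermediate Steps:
$d{\left(J \right)} = \frac{1}{J}$ ($d{\left(J \right)} = \frac{2 J \frac{1}{2 J}}{J} = 1 \frac{1}{J} = \frac{1}{J}$)
$G{\left(8 \right)} \left(-41\right) + d{\left(7 \right)} = 6 \left(-41\right) + \frac{1}{7} = -246 + \frac{1}{7} = - \frac{1721}{7}$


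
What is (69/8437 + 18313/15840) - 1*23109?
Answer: -280743566089/12149280 ≈ -23108.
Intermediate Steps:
(69/8437 + 18313/15840) - 1*23109 = (69*(1/8437) + 18313*(1/15840)) - 23109 = (69/8437 + 18313/15840) - 23109 = 14145431/12149280 - 23109 = -280743566089/12149280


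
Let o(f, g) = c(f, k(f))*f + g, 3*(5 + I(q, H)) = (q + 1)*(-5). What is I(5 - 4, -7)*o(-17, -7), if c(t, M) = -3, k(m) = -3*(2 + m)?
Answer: -1100/3 ≈ -366.67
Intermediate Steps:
k(m) = -6 - 3*m
I(q, H) = -20/3 - 5*q/3 (I(q, H) = -5 + ((q + 1)*(-5))/3 = -5 + ((1 + q)*(-5))/3 = -5 + (-5 - 5*q)/3 = -5 + (-5/3 - 5*q/3) = -20/3 - 5*q/3)
o(f, g) = g - 3*f (o(f, g) = -3*f + g = g - 3*f)
I(5 - 4, -7)*o(-17, -7) = (-20/3 - 5*(5 - 4)/3)*(-7 - 3*(-17)) = (-20/3 - 5/3*1)*(-7 + 51) = (-20/3 - 5/3)*44 = -25/3*44 = -1100/3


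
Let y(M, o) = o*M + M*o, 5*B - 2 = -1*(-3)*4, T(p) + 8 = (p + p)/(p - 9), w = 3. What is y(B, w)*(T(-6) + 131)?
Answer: 51996/25 ≈ 2079.8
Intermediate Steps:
T(p) = -8 + 2*p/(-9 + p) (T(p) = -8 + (p + p)/(p - 9) = -8 + (2*p)/(-9 + p) = -8 + 2*p/(-9 + p))
B = 14/5 (B = 2/5 + (-1*(-3)*4)/5 = 2/5 + (3*4)/5 = 2/5 + (1/5)*12 = 2/5 + 12/5 = 14/5 ≈ 2.8000)
y(M, o) = 2*M*o (y(M, o) = M*o + M*o = 2*M*o)
y(B, w)*(T(-6) + 131) = (2*(14/5)*3)*(6*(12 - 1*(-6))/(-9 - 6) + 131) = 84*(6*(12 + 6)/(-15) + 131)/5 = 84*(6*(-1/15)*18 + 131)/5 = 84*(-36/5 + 131)/5 = (84/5)*(619/5) = 51996/25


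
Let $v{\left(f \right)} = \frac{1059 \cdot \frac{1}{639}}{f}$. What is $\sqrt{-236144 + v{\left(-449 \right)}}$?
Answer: $\frac{i \sqrt{2159875961994597}}{95637} \approx 485.95 i$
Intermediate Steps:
$v{\left(f \right)} = \frac{353}{213 f}$ ($v{\left(f \right)} = \frac{1059 \cdot \frac{1}{639}}{f} = \frac{353}{213 f}$)
$\sqrt{-236144 + v{\left(-449 \right)}} = \sqrt{-236144 + \frac{353}{213 \left(-449\right)}} = \sqrt{-236144 + \frac{353}{213} \left(- \frac{1}{449}\right)} = \sqrt{-236144 - \frac{353}{95637}} = \sqrt{- \frac{22584104081}{95637}} = \frac{i \sqrt{2159875961994597}}{95637}$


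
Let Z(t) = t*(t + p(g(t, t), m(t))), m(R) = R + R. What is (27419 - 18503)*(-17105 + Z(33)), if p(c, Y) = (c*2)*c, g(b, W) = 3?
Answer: -137502552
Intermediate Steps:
m(R) = 2*R
p(c, Y) = 2*c² (p(c, Y) = (2*c)*c = 2*c²)
Z(t) = t*(18 + t) (Z(t) = t*(t + 2*3²) = t*(t + 2*9) = t*(t + 18) = t*(18 + t))
(27419 - 18503)*(-17105 + Z(33)) = (27419 - 18503)*(-17105 + 33*(18 + 33)) = 8916*(-17105 + 33*51) = 8916*(-17105 + 1683) = 8916*(-15422) = -137502552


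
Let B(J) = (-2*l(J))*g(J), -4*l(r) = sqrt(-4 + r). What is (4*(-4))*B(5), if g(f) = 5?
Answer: -40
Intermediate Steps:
l(r) = -sqrt(-4 + r)/4
B(J) = 5*sqrt(-4 + J)/2 (B(J) = -(-1)*sqrt(-4 + J)/2*5 = (sqrt(-4 + J)/2)*5 = 5*sqrt(-4 + J)/2)
(4*(-4))*B(5) = (4*(-4))*(5*sqrt(-4 + 5)/2) = -40*sqrt(1) = -40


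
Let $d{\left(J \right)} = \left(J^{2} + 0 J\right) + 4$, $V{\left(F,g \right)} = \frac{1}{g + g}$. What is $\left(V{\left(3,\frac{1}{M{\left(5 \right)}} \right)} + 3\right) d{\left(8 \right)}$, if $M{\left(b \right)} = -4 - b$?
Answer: $-102$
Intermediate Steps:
$V{\left(F,g \right)} = \frac{1}{2 g}$
$d{\left(J \right)} = 4 + J^{2}$ ($d{\left(J \right)} = \left(J^{2} + 0\right) + 4 = J^{2} + 4 = 4 + J^{2}$)
$\left(V{\left(3,\frac{1}{M{\left(5 \right)}} \right)} + 3\right) d{\left(8 \right)} = \left(\frac{1}{2 \frac{1}{-4 - 5}} + 3\right) \left(4 + 8^{2}\right) = \left(\frac{1}{2 \frac{1}{-4 - 5}} + 3\right) \left(4 + 64\right) = \left(\frac{1}{2 \frac{1}{-9}} + 3\right) 68 = \left(\frac{1}{2 \left(- \frac{1}{9}\right)} + 3\right) 68 = \left(\frac{1}{2} \left(-9\right) + 3\right) 68 = \left(- \frac{9}{2} + 3\right) 68 = \left(- \frac{3}{2}\right) 68 = -102$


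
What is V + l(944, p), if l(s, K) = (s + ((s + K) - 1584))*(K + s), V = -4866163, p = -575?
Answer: -4966162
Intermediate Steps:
l(s, K) = (K + s)*(-1584 + K + 2*s) (l(s, K) = (s + ((K + s) - 1584))*(K + s) = (s + (-1584 + K + s))*(K + s) = (-1584 + K + 2*s)*(K + s) = (K + s)*(-1584 + K + 2*s))
V + l(944, p) = -4866163 + ((-575)² - 1584*(-575) - 1584*944 + 2*944² + 3*(-575)*944) = -4866163 + (330625 + 910800 - 1495296 + 2*891136 - 1628400) = -4866163 + (330625 + 910800 - 1495296 + 1782272 - 1628400) = -4866163 - 99999 = -4966162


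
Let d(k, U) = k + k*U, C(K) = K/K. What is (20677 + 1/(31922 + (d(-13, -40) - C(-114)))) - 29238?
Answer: -277616107/32428 ≈ -8561.0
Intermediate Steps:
C(K) = 1
d(k, U) = k + U*k
(20677 + 1/(31922 + (d(-13, -40) - C(-114)))) - 29238 = (20677 + 1/(31922 + (-13*(1 - 40) - 1*1))) - 29238 = (20677 + 1/(31922 + (-13*(-39) - 1))) - 29238 = (20677 + 1/(31922 + (507 - 1))) - 29238 = (20677 + 1/(31922 + 506)) - 29238 = (20677 + 1/32428) - 29238 = 670513757/32428 - 29238 = -277616107/32428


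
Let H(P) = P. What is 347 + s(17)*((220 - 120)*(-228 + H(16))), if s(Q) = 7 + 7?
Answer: -296453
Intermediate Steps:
s(Q) = 14
347 + s(17)*((220 - 120)*(-228 + H(16))) = 347 + 14*((220 - 120)*(-228 + 16)) = 347 + 14*(100*(-212)) = 347 + 14*(-21200) = 347 - 296800 = -296453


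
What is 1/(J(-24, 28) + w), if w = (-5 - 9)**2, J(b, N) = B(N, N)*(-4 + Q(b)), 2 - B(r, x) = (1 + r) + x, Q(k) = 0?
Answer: 1/416 ≈ 0.0024038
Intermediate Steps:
B(r, x) = 1 - r - x (B(r, x) = 2 - ((1 + r) + x) = 2 - (1 + r + x) = 2 + (-1 - r - x) = 1 - r - x)
J(b, N) = -4 + 8*N (J(b, N) = (1 - N - N)*(-4 + 0) = (1 - 2*N)*(-4) = -4 + 8*N)
w = 196 (w = (-14)**2 = 196)
1/(J(-24, 28) + w) = 1/((-4 + 8*28) + 196) = 1/((-4 + 224) + 196) = 1/(220 + 196) = 1/416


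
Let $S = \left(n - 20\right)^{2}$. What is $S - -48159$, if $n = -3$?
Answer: $48688$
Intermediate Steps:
$S = 529$ ($S = \left(-3 - 20\right)^{2} = \left(-23\right)^{2} = 529$)
$S - -48159 = 529 - -48159 = 529 + 48159 = 48688$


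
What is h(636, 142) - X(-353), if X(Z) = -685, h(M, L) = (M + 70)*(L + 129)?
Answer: 192011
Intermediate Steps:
h(M, L) = (70 + M)*(129 + L)
h(636, 142) - X(-353) = (9030 + 70*142 + 129*636 + 142*636) - 1*(-685) = (9030 + 9940 + 82044 + 90312) + 685 = 191326 + 685 = 192011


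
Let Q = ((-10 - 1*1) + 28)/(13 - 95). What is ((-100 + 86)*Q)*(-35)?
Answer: -4165/41 ≈ -101.59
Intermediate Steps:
Q = -17/82 (Q = ((-10 - 1) + 28)/(-82) = (-11 + 28)*(-1/82) = 17*(-1/82) = -17/82 ≈ -0.20732)
((-100 + 86)*Q)*(-35) = ((-100 + 86)*(-17/82))*(-35) = -14*(-17/82)*(-35) = (119/41)*(-35) = -4165/41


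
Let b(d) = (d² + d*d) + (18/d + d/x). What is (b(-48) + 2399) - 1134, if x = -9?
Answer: 141071/24 ≈ 5878.0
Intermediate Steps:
b(d) = 2*d² + 18/d - d/9 (b(d) = (d² + d*d) + (18/d + d/(-9)) = (d² + d²) + (18/d + d*(-⅑)) = 2*d² + (18/d - d/9) = 2*d² + 18/d - d/9)
(b(-48) + 2399) - 1134 = ((2*(-48)² + 18/(-48) - ⅑*(-48)) + 2399) - 1134 = ((2*2304 + 18*(-1/48) + 16/3) + 2399) - 1134 = ((4608 - 3/8 + 16/3) + 2399) - 1134 = (110711/24 + 2399) - 1134 = 168287/24 - 1134 = 141071/24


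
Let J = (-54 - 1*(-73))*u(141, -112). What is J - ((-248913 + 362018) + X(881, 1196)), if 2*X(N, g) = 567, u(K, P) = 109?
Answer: -222635/2 ≈ -1.1132e+5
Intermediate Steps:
X(N, g) = 567/2 (X(N, g) = (1/2)*567 = 567/2)
J = 2071 (J = (-54 - 1*(-73))*109 = (-54 + 73)*109 = 19*109 = 2071)
J - ((-248913 + 362018) + X(881, 1196)) = 2071 - ((-248913 + 362018) + 567/2) = 2071 - (113105 + 567/2) = 2071 - 1*226777/2 = 2071 - 226777/2 = -222635/2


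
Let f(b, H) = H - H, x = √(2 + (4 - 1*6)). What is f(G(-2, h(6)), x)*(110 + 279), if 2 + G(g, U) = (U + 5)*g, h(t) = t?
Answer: 0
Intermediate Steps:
G(g, U) = -2 + g*(5 + U) (G(g, U) = -2 + (U + 5)*g = -2 + (5 + U)*g = -2 + g*(5 + U))
x = 0 (x = √(2 + (4 - 6)) = √(2 - 2) = √0 = 0)
f(b, H) = 0
f(G(-2, h(6)), x)*(110 + 279) = 0*(110 + 279) = 0*389 = 0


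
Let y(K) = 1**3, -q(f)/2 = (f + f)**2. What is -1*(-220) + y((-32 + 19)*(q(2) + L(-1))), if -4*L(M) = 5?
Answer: 221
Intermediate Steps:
L(M) = -5/4 (L(M) = -1/4*5 = -5/4)
q(f) = -8*f**2 (q(f) = -2*(f + f)**2 = -2*4*f**2 = -8*f**2)
y(K) = 1
-1*(-220) + y((-32 + 19)*(q(2) + L(-1))) = -1*(-220) + 1 = 220 + 1 = 221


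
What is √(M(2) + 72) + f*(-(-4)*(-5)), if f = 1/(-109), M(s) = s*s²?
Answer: 20/109 + 4*√5 ≈ 9.1278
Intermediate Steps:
M(s) = s³
f = -1/109 ≈ -0.0091743
√(M(2) + 72) + f*(-(-4)*(-5)) = √(2³ + 72) - (-4)*(-1*(-5))/109 = √(8 + 72) - (-4)*5/109 = √80 - 1/109*(-20) = 4*√5 + 20/109 = 20/109 + 4*√5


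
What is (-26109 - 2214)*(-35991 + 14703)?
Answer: 602940024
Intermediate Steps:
(-26109 - 2214)*(-35991 + 14703) = -28323*(-21288) = 602940024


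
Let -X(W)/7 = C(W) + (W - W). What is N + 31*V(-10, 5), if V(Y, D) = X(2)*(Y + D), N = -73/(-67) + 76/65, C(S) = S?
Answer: 9460187/4355 ≈ 2172.3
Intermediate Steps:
X(W) = -7*W (X(W) = -7*(W + (W - W)) = -7*(W + 0) = -7*W)
N = 9837/4355 (N = -73*(-1/67) + 76*(1/65) = 73/67 + 76/65 = 9837/4355 ≈ 2.2588)
V(Y, D) = -14*D - 14*Y (V(Y, D) = (-7*2)*(Y + D) = -14*(D + Y) = -14*D - 14*Y)
N + 31*V(-10, 5) = 9837/4355 + 31*(-14*5 - 14*(-10)) = 9837/4355 + 31*(-70 + 140) = 9837/4355 + 31*70 = 9837/4355 + 2170 = 9460187/4355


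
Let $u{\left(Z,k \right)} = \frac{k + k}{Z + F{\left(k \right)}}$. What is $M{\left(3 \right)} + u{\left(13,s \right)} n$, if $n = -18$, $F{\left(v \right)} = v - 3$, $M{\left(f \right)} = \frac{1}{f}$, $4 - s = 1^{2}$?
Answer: $- \frac{311}{39} \approx -7.9744$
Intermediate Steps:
$s = 3$ ($s = 4 - 1^{2} = 4 - 1 = 3$)
$F{\left(v \right)} = -3 + v$ ($F{\left(v \right)} = v - 3 = -3 + v$)
$u{\left(Z,k \right)} = \frac{2 k}{-3 + Z + k}$ ($u{\left(Z,k \right)} = \frac{k + k}{Z + \left(-3 + k\right)} = \frac{2 k}{-3 + Z + k}$)
$M{\left(3 \right)} + u{\left(13,s \right)} n = \frac{1}{3} + 2 \cdot 3 \frac{1}{-3 + 13 + 3} \left(-18\right) = \frac{1}{3} + 2 \cdot 3 \cdot \frac{1}{13} \left(-18\right) = \frac{1}{3} + \frac{6}{13} \left(-18\right) = \frac{1}{3} - \frac{108}{13} = - \frac{311}{39}$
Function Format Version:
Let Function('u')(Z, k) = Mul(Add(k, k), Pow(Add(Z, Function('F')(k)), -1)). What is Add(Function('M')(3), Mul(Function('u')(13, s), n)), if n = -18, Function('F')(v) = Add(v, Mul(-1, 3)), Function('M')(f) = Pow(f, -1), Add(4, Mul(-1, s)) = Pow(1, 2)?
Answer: Rational(-311, 39) ≈ -7.9744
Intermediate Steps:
s = 3 (s = Add(4, Mul(-1, Pow(1, 2))) = Add(4, Mul(-1, 1)) = Add(4, -1) = 3)
Function('F')(v) = Add(-3, v) (Function('F')(v) = Add(v, -3) = Add(-3, v))
Function('u')(Z, k) = Mul(2, k, Pow(Add(-3, Z, k), -1)) (Function('u')(Z, k) = Mul(Add(k, k), Pow(Add(Z, Add(-3, k)), -1)) = Mul(Mul(2, k), Pow(Add(-3, Z, k), -1)) = Mul(2, k, Pow(Add(-3, Z, k), -1)))
Add(Function('M')(3), Mul(Function('u')(13, s), n)) = Add(Pow(3, -1), Mul(Mul(2, 3, Pow(Add(-3, 13, 3), -1)), -18)) = Add(Rational(1, 3), Mul(Mul(2, 3, Pow(13, -1)), -18)) = Add(Rational(1, 3), Mul(Mul(2, 3, Rational(1, 13)), -18)) = Add(Rational(1, 3), Mul(Rational(6, 13), -18)) = Add(Rational(1, 3), Rational(-108, 13)) = Rational(-311, 39)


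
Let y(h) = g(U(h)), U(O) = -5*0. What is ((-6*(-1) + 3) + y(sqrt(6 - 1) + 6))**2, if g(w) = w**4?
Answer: 81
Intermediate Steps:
U(O) = 0
y(h) = 0 (y(h) = 0**4 = 0)
((-6*(-1) + 3) + y(sqrt(6 - 1) + 6))**2 = ((-6*(-1) + 3) + 0)**2 = ((6 + 3) + 0)**2 = (9 + 0)**2 = 9**2 = 81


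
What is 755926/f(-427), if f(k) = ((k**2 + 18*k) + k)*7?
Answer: 377963/609756 ≈ 0.61986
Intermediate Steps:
f(k) = 7*k**2 + 133*k (f(k) = (k**2 + 19*k)*7 = 7*k**2 + 133*k)
755926/f(-427) = 755926/((7*(-427)*(19 - 427))) = 755926/((7*(-427)*(-408))) = 755926/1219512 = 755926*(1/1219512) = 377963/609756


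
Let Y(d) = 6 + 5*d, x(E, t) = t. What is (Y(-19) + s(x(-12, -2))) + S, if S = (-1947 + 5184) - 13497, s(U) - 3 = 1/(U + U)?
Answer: -41385/4 ≈ -10346.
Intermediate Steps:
s(U) = 3 + 1/(2*U) (s(U) = 3 + 1/(U + U) = 3 + 1/(2*U))
S = -10260 (S = 3237 - 13497 = -10260)
(Y(-19) + s(x(-12, -2))) + S = ((6 + 5*(-19)) + (3 + (½)/(-2))) - 10260 = ((6 - 95) + (3 + (½)*(-½))) - 10260 = (-89 + (3 - ¼)) - 10260 = (-89 + 11/4) - 10260 = -345/4 - 10260 = -41385/4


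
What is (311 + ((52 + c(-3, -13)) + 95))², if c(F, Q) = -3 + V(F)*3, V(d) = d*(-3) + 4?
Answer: 244036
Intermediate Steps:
V(d) = 4 - 3*d (V(d) = -3*d + 4 = 4 - 3*d)
c(F, Q) = 9 - 9*F (c(F, Q) = -3 + (4 - 3*F)*3 = -3 + (12 - 9*F) = 9 - 9*F)
(311 + ((52 + c(-3, -13)) + 95))² = (311 + ((52 + (9 - 9*(-3))) + 95))² = (311 + ((52 + (9 + 27)) + 95))² = (311 + ((52 + 36) + 95))² = (311 + (88 + 95))² = (311 + 183)² = 494² = 244036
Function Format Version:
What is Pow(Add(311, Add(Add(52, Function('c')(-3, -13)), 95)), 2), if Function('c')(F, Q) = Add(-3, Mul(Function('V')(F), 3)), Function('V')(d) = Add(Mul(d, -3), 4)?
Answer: 244036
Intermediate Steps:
Function('V')(d) = Add(4, Mul(-3, d)) (Function('V')(d) = Add(Mul(-3, d), 4) = Add(4, Mul(-3, d)))
Function('c')(F, Q) = Add(9, Mul(-9, F)) (Function('c')(F, Q) = Add(-3, Mul(Add(4, Mul(-3, F)), 3)) = Add(-3, Add(12, Mul(-9, F))) = Add(9, Mul(-9, F)))
Pow(Add(311, Add(Add(52, Function('c')(-3, -13)), 95)), 2) = Pow(Add(311, Add(Add(52, Add(9, Mul(-9, -3))), 95)), 2) = Pow(Add(311, Add(Add(52, Add(9, 27)), 95)), 2) = Pow(Add(311, Add(Add(52, 36), 95)), 2) = Pow(Add(311, Add(88, 95)), 2) = Pow(Add(311, 183), 2) = Pow(494, 2) = 244036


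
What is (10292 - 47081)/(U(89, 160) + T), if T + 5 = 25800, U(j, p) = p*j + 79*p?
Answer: -36789/52675 ≈ -0.69841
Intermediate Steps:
U(j, p) = 79*p + j*p (U(j, p) = j*p + 79*p = 79*p + j*p)
T = 25795 (T = -5 + 25800 = 25795)
(10292 - 47081)/(U(89, 160) + T) = (10292 - 47081)/(160*(79 + 89) + 25795) = -36789/(160*168 + 25795) = -36789/(26880 + 25795) = -36789/52675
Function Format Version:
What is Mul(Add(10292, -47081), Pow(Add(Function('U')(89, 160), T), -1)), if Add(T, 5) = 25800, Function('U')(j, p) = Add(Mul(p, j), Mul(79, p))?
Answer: Rational(-36789, 52675) ≈ -0.69841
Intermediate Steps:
Function('U')(j, p) = Add(Mul(79, p), Mul(j, p)) (Function('U')(j, p) = Add(Mul(j, p), Mul(79, p)) = Add(Mul(79, p), Mul(j, p)))
T = 25795 (T = Add(-5, 25800) = 25795)
Mul(Add(10292, -47081), Pow(Add(Function('U')(89, 160), T), -1)) = Mul(Add(10292, -47081), Pow(Add(Mul(160, Add(79, 89)), 25795), -1)) = Mul(-36789, Pow(Add(Mul(160, 168), 25795), -1)) = Mul(-36789, Pow(Add(26880, 25795), -1)) = Mul(-36789, Pow(52675, -1)) = Mul(-36789, Rational(1, 52675)) = Rational(-36789, 52675)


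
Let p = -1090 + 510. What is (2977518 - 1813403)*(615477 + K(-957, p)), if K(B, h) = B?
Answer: 715371949800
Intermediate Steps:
p = -580
(2977518 - 1813403)*(615477 + K(-957, p)) = (2977518 - 1813403)*(615477 - 957) = 1164115*614520 = 715371949800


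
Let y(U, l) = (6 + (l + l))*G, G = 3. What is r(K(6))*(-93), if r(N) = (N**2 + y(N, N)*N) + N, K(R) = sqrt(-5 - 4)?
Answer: 5859 - 5301*I ≈ 5859.0 - 5301.0*I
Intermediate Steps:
y(U, l) = 18 + 6*l (y(U, l) = (6 + (l + l))*3 = (6 + 2*l)*3 = 18 + 6*l)
K(R) = 3*I (K(R) = sqrt(-9) = 3*I)
r(N) = N + N**2 + N*(18 + 6*N) (r(N) = (N**2 + (18 + 6*N)*N) + N = (N**2 + N*(18 + 6*N)) + N = N + N**2 + N*(18 + 6*N))
r(K(6))*(-93) = ((3*I)*(19 + 7*(3*I)))*(-93) = ((3*I)*(19 + 21*I))*(-93) = (3*I*(19 + 21*I))*(-93) = -279*I*(19 + 21*I)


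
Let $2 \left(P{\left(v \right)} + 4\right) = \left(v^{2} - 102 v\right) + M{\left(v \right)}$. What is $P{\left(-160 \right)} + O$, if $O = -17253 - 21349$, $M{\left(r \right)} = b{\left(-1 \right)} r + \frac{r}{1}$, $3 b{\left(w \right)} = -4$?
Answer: $- \frac{52858}{3} \approx -17619.0$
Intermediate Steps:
$b{\left(w \right)} = - \frac{4}{3}$ ($b{\left(w \right)} = \frac{1}{3} \left(-4\right) = - \frac{4}{3}$)
$M{\left(r \right)} = - \frac{r}{3}$ ($M{\left(r \right)} = - \frac{4 r}{3} + \frac{r}{1} = - \frac{4 r}{3} + r 1 = - \frac{4 r}{3} + r = - \frac{r}{3}$)
$P{\left(v \right)} = -4 + \frac{v^{2}}{2} - \frac{307 v}{6}$ ($P{\left(v \right)} = -4 + \frac{\left(v^{2} - 102 v\right) - \frac{v}{3}}{2} = -4 + \frac{v^{2} - \frac{307 v}{3}}{2} = -4 + \left(\frac{v^{2}}{2} - \frac{307 v}{6}\right) = -4 + \frac{v^{2}}{2} - \frac{307 v}{6}$)
$O = -38602$
$P{\left(-160 \right)} + O = \left(-4 + \frac{\left(-160\right)^{2}}{2} - - \frac{24560}{3}\right) - 38602 = \left(-4 + \frac{1}{2} \cdot 25600 + \frac{24560}{3}\right) - 38602 = \left(-4 + 12800 + \frac{24560}{3}\right) - 38602 = \frac{62948}{3} - 38602 = - \frac{52858}{3}$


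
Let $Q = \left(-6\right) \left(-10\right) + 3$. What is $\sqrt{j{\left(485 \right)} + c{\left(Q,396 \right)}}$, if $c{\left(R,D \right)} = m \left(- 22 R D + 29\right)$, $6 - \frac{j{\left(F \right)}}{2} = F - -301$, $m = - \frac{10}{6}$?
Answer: $\frac{\sqrt{8218365}}{3} \approx 955.59$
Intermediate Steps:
$m = - \frac{5}{3}$ ($m = \left(-10\right) \frac{1}{6} = - \frac{5}{3} \approx -1.6667$)
$j{\left(F \right)} = -590 - 2 F$ ($j{\left(F \right)} = 12 - 2 \left(F - -301\right) = 12 - 2 \left(F + 301\right) = 12 - 2 \left(301 + F\right) = 12 - \left(602 + 2 F\right) = -590 - 2 F$)
$Q = 63$ ($Q = 60 + 3 = 63$)
$c{\left(R,D \right)} = - \frac{145}{3} + \frac{110 D R}{3}$ ($c{\left(R,D \right)} = - \frac{5 \left(- 22 R D + 29\right)}{3} = - \frac{5 \left(- 22 D R + 29\right)}{3} = - \frac{5 \left(29 - 22 D R\right)}{3} = - \frac{145}{3} + \frac{110 D R}{3}$)
$\sqrt{j{\left(485 \right)} + c{\left(Q,396 \right)}} = \sqrt{\left(-590 - 970\right) - \left(\frac{145}{3} - 914760\right)} = \sqrt{\left(-590 - 970\right) + \left(- \frac{145}{3} + 914760\right)} = \sqrt{-1560 + \frac{2744135}{3}} = \sqrt{\frac{2739455}{3}} = \frac{\sqrt{8218365}}{3}$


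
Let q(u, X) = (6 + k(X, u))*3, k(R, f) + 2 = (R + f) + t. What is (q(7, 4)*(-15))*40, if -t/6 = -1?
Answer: -37800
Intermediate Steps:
t = 6 (t = -6*(-1) = 6)
k(R, f) = 4 + R + f (k(R, f) = -2 + ((R + f) + 6) = -2 + (6 + R + f) = 4 + R + f)
q(u, X) = 30 + 3*X + 3*u (q(u, X) = (6 + (4 + X + u))*3 = (10 + X + u)*3 = 30 + 3*X + 3*u)
(q(7, 4)*(-15))*40 = ((30 + 3*4 + 3*7)*(-15))*40 = ((30 + 12 + 21)*(-15))*40 = (63*(-15))*40 = -945*40 = -37800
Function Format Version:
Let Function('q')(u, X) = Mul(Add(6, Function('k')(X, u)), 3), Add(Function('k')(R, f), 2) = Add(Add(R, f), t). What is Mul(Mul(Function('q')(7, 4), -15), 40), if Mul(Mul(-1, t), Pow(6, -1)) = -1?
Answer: -37800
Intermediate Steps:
t = 6 (t = Mul(-6, -1) = 6)
Function('k')(R, f) = Add(4, R, f) (Function('k')(R, f) = Add(-2, Add(Add(R, f), 6)) = Add(-2, Add(6, R, f)) = Add(4, R, f))
Function('q')(u, X) = Add(30, Mul(3, X), Mul(3, u)) (Function('q')(u, X) = Mul(Add(6, Add(4, X, u)), 3) = Mul(Add(10, X, u), 3) = Add(30, Mul(3, X), Mul(3, u)))
Mul(Mul(Function('q')(7, 4), -15), 40) = Mul(Mul(Add(30, Mul(3, 4), Mul(3, 7)), -15), 40) = Mul(Mul(Add(30, 12, 21), -15), 40) = Mul(Mul(63, -15), 40) = Mul(-945, 40) = -37800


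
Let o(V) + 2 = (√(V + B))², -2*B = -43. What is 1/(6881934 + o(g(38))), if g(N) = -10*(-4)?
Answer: 2/13763987 ≈ 1.4531e-7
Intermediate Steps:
B = 43/2 (B = -½*(-43) = 43/2 ≈ 21.500)
g(N) = 40
o(V) = 39/2 + V (o(V) = -2 + (√(V + 43/2))² = -2 + (√(43/2 + V))² = -2 + (43/2 + V) = 39/2 + V)
1/(6881934 + o(g(38))) = 1/(6881934 + (39/2 + 40)) = 1/(6881934 + 119/2) = 1/(13763987/2) = 2/13763987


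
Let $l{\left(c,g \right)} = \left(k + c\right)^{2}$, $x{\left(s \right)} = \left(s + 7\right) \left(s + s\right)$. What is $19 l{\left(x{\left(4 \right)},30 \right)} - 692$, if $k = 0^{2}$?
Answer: $146444$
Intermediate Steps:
$k = 0$
$x{\left(s \right)} = 2 s \left(7 + s\right)$ ($x{\left(s \right)} = \left(7 + s\right) 2 s = 2 s \left(7 + s\right)$)
$l{\left(c,g \right)} = c^{2}$ ($l{\left(c,g \right)} = \left(0 + c\right)^{2} = c^{2}$)
$19 l{\left(x{\left(4 \right)},30 \right)} - 692 = 19 \left(2 \cdot 4 \left(7 + 4\right)\right)^{2} - 692 = 19 \left(2 \cdot 4 \cdot 11\right)^{2} - 692 = 19 \cdot 88^{2} - 692 = 19 \cdot 7744 - 692 = 147136 - 692 = 146444$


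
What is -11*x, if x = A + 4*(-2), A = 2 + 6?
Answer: 0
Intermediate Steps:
A = 8
x = 0 (x = 8 + 4*(-2) = 8 - 8 = 0)
-11*x = -11*0 = 0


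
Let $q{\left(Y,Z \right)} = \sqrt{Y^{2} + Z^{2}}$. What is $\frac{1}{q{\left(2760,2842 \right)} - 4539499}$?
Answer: $- \frac{4539499}{20607035476437} - \frac{2 \sqrt{3923641}}{20607035476437} \approx -2.2048 \cdot 10^{-7}$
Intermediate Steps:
$\frac{1}{q{\left(2760,2842 \right)} - 4539499} = \frac{1}{\sqrt{2760^{2} + 2842^{2}} - 4539499} = \frac{1}{\sqrt{7617600 + 8076964} - 4539499} = \frac{1}{\sqrt{15694564} - 4539499} = \frac{1}{2 \sqrt{3923641} - 4539499} = \frac{1}{-4539499 + 2 \sqrt{3923641}}$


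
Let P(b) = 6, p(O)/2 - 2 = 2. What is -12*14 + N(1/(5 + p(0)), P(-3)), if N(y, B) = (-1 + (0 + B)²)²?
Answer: 1057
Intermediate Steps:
p(O) = 8 (p(O) = 4 + 2*2 = 4 + 4 = 8)
N(y, B) = (-1 + B²)²
-12*14 + N(1/(5 + p(0)), P(-3)) = -12*14 + (-1 + 6²)² = -168 + (-1 + 36)² = -168 + 35² = -168 + 1225 = 1057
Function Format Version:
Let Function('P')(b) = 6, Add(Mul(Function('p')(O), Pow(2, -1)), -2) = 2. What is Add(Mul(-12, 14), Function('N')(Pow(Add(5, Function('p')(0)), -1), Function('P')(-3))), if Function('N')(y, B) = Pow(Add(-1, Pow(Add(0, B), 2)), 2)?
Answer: 1057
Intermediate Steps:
Function('p')(O) = 8 (Function('p')(O) = Add(4, Mul(2, 2)) = Add(4, 4) = 8)
Function('N')(y, B) = Pow(Add(-1, Pow(B, 2)), 2)
Add(Mul(-12, 14), Function('N')(Pow(Add(5, Function('p')(0)), -1), Function('P')(-3))) = Add(Mul(-12, 14), Pow(Add(-1, Pow(6, 2)), 2)) = Add(-168, Pow(Add(-1, 36), 2)) = Add(-168, Pow(35, 2)) = Add(-168, 1225) = 1057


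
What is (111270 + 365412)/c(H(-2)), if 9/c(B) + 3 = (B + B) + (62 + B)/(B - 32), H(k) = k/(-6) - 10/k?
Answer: 49018799/180 ≈ 2.7233e+5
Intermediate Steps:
H(k) = -10/k - k/6 (H(k) = k*(-⅙) - 10/k = -k/6 - 10/k = -10/k - k/6)
c(B) = 9/(-3 + 2*B + (62 + B)/(-32 + B)) (c(B) = 9/(-3 + ((B + B) + (62 + B)/(B - 32))) = 9/(-3 + (2*B + (62 + B)/(-32 + B))) = 9/(-3 + 2*B + (62 + B)/(-32 + B)))
(111270 + 365412)/c(H(-2)) = (111270 + 365412)/((9*(-32 + (-10/(-2) - ⅙*(-2)))/(2*(79 + (-10/(-2) - ⅙*(-2))² - 33*(-10/(-2) - ⅙*(-2)))))) = 476682/((9*(-32 + (-10*(-½) + ⅓))/(2*(79 + (-10*(-½) + ⅓)² - 33*(-10*(-½) + ⅓))))) = 476682/((9*(-32 + (5 + ⅓))/(2*(79 + (5 + ⅓)² - 33*(5 + ⅓))))) = 476682/((9*(-32 + 16/3)/(2*(79 + (16/3)² - 33*16/3)))) = 476682/(((9/2)*(-80/3)/(79 + 256/9 - 176))) = 476682/(((9/2)*(-80/3)/(-617/9))) = 476682/(((9/2)*(-9/617)*(-80/3))) = 476682/(1080/617) = 476682*(617/1080) = 49018799/180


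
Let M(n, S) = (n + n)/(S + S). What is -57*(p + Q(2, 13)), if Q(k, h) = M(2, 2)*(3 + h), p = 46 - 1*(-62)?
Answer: -7068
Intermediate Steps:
p = 108 (p = 46 + 62 = 108)
M(n, S) = n/S (M(n, S) = (2*n)/((2*S)) = (2*n)*(1/(2*S)) = n/S)
Q(k, h) = 3 + h (Q(k, h) = (2/2)*(3 + h) = (2*(½))*(3 + h) = 1*(3 + h) = 3 + h)
-57*(p + Q(2, 13)) = -57*(108 + (3 + 13)) = -57*(108 + 16) = -57*124 = -7068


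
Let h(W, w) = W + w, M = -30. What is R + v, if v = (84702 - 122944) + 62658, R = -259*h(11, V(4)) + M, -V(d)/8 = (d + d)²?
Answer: 154145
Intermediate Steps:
V(d) = -32*d² (V(d) = -8*(d + d)² = -8*4*d² = -32*d²)
R = 129729 (R = -259*(11 - 32*4²) - 30 = -259*(11 - 32*16) - 30 = -259*(11 - 512) - 30 = -259*(-501) - 30 = 129759 - 30 = 129729)
v = 24416 (v = -38242 + 62658 = 24416)
R + v = 129729 + 24416 = 154145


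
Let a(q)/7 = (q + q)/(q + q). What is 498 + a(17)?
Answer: 505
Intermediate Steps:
a(q) = 7 (a(q) = 7*((q + q)/(q + q)) = 7*((2*q)/((2*q))) = 7*((2*q)*(1/(2*q))) = 7*1 = 7)
498 + a(17) = 498 + 7 = 505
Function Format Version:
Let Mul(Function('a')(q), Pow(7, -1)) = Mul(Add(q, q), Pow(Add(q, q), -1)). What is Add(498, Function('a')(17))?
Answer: 505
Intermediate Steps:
Function('a')(q) = 7 (Function('a')(q) = Mul(7, Mul(Add(q, q), Pow(Add(q, q), -1))) = Mul(7, Mul(Mul(2, q), Pow(Mul(2, q), -1))) = Mul(7, Mul(Mul(2, q), Mul(Rational(1, 2), Pow(q, -1)))) = Mul(7, 1) = 7)
Add(498, Function('a')(17)) = Add(498, 7) = 505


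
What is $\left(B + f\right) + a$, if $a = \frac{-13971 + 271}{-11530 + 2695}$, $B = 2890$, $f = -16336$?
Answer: $- \frac{23756342}{1767} \approx -13444.0$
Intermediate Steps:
$a = \frac{2740}{1767}$ ($a = - \frac{13700}{-8835} = \left(-13700\right) \left(- \frac{1}{8835}\right) = \frac{2740}{1767} \approx 1.5507$)
$\left(B + f\right) + a = \left(2890 - 16336\right) + \frac{2740}{1767} = -13446 + \frac{2740}{1767} = - \frac{23756342}{1767}$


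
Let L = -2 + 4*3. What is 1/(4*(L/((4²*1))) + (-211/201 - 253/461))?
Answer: 185322/167057 ≈ 1.1093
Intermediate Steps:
L = 10 (L = -2 + 12 = 10)
1/(4*(L/((4²*1))) + (-211/201 - 253/461)) = 1/(4*(10/((4²*1))) + (-211/201 - 253/461)) = 1/(4*(10/((16*1))) + (-211*1/201 - 253*1/461)) = 1/(4*(10/16) + (-211/201 - 253/461)) = 1/(4*(10*(1/16)) - 148124/92661) = 1/(4*(5/8) - 148124/92661) = 1/(5/2 - 148124/92661) = 1/(167057/185322) = 185322/167057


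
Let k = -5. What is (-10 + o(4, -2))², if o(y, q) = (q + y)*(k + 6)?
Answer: 64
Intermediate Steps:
o(y, q) = q + y (o(y, q) = (q + y)*(-5 + 6) = (q + y)*1 = q + y)
(-10 + o(4, -2))² = (-10 + (-2 + 4))² = (-10 + 2)² = (-8)² = 64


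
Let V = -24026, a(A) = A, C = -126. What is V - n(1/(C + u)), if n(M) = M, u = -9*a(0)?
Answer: -3027275/126 ≈ -24026.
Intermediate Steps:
u = 0 (u = -9*0 = 0)
V - n(1/(C + u)) = -24026 - 1/(-126 + 0) = -24026 - 1/(-126) = -24026 - 1*(-1/126) = -24026 + 1/126 = -3027275/126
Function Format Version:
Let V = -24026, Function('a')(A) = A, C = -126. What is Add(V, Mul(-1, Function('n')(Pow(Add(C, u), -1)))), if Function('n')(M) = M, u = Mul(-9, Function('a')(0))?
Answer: Rational(-3027275, 126) ≈ -24026.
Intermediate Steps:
u = 0 (u = Mul(-9, 0) = 0)
Add(V, Mul(-1, Function('n')(Pow(Add(C, u), -1)))) = Add(-24026, Mul(-1, Pow(Add(-126, 0), -1))) = Add(-24026, Mul(-1, Pow(-126, -1))) = Add(-24026, Mul(-1, Rational(-1, 126))) = Add(-24026, Rational(1, 126)) = Rational(-3027275, 126)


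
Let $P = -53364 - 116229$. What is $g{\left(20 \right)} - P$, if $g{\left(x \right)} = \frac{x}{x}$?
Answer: $169594$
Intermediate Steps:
$P = -169593$ ($P = -53364 - 116229 = -169593$)
$g{\left(x \right)} = 1$
$g{\left(20 \right)} - P = 1 - -169593 = 1 + 169593 = 169594$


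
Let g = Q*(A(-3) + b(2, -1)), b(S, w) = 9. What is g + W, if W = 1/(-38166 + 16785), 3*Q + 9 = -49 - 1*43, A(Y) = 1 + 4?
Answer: -3359193/7127 ≈ -471.33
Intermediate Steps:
A(Y) = 5
Q = -101/3 (Q = -3 + (-49 - 1*43)/3 = -3 + (-49 - 43)/3 = -3 + (1/3)*(-92) = -3 - 92/3 = -101/3 ≈ -33.667)
g = -1414/3 (g = -101*(5 + 9)/3 = -101/3*14 = -1414/3 ≈ -471.33)
W = -1/21381 (W = 1/(-21381) = -1/21381 ≈ -4.6770e-5)
g + W = -1414/3 - 1/21381 = -3359193/7127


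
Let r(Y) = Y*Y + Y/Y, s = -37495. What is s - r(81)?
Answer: -44057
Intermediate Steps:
r(Y) = 1 + Y**2 (r(Y) = Y**2 + 1 = 1 + Y**2)
s - r(81) = -37495 - (1 + 81**2) = -37495 - (1 + 6561) = -37495 - 1*6562 = -37495 - 6562 = -44057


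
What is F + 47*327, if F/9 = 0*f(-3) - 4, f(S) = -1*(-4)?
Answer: 15333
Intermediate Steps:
f(S) = 4
F = -36 (F = 9*(0*4 - 4) = 9*(0 - 4) = 9*(-4) = -36)
F + 47*327 = -36 + 47*327 = -36 + 15369 = 15333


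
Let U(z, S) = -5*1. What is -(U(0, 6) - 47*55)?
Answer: 2590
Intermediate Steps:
U(z, S) = -5
-(U(0, 6) - 47*55) = -(-5 - 47*55) = -(-5 - 2585) = -1*(-2590) = 2590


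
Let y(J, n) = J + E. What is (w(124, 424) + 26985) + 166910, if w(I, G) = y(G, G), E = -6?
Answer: 194313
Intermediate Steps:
y(J, n) = -6 + J (y(J, n) = J - 6 = -6 + J)
w(I, G) = -6 + G
(w(124, 424) + 26985) + 166910 = ((-6 + 424) + 26985) + 166910 = (418 + 26985) + 166910 = 27403 + 166910 = 194313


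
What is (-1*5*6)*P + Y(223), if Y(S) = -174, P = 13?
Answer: -564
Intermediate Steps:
(-1*5*6)*P + Y(223) = (-1*5*6)*13 - 174 = -5*6*13 - 174 = -30*13 - 174 = -390 - 174 = -564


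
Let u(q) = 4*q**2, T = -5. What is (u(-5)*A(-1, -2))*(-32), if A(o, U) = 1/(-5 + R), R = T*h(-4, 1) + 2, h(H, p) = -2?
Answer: -3200/7 ≈ -457.14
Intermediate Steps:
R = 12 (R = -5*(-2) + 2 = 10 + 2 = 12)
A(o, U) = 1/7 (A(o, U) = 1/(-5 + 12) = 1/7)
(u(-5)*A(-1, -2))*(-32) = ((4*(-5)**2)*(1/7))*(-32) = ((4*25)*(1/7))*(-32) = (100*(1/7))*(-32) = (100/7)*(-32) = -3200/7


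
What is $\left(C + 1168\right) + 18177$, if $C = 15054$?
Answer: $34399$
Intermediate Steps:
$\left(C + 1168\right) + 18177 = \left(15054 + 1168\right) + 18177 = 16222 + 18177 = 34399$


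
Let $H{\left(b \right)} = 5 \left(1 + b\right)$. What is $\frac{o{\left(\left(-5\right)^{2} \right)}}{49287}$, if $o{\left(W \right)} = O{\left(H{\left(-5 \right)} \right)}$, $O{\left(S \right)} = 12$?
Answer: $\frac{4}{16429} \approx 0.00024347$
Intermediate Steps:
$H{\left(b \right)} = 5 + 5 b$
$o{\left(W \right)} = 12$
$\frac{o{\left(\left(-5\right)^{2} \right)}}{49287} = \frac{12}{49287} = 12 \cdot \frac{1}{49287} = \frac{4}{16429}$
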